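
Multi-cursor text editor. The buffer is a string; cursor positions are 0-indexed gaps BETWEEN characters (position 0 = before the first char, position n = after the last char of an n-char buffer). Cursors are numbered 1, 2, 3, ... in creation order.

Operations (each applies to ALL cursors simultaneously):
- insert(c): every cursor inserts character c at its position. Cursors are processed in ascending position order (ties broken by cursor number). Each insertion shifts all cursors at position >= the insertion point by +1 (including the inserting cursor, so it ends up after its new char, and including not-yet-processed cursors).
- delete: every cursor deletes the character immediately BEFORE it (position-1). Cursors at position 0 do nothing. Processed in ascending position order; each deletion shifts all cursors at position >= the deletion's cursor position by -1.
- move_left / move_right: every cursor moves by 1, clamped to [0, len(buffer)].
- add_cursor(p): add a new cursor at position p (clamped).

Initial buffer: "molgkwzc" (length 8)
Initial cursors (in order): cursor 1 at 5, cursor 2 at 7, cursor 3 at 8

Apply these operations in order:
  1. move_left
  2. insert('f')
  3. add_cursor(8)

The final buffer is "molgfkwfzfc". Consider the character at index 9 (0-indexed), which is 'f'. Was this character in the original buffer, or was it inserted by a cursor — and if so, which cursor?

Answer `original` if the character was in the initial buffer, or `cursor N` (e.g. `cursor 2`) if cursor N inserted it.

After op 1 (move_left): buffer="molgkwzc" (len 8), cursors c1@4 c2@6 c3@7, authorship ........
After op 2 (insert('f')): buffer="molgfkwfzfc" (len 11), cursors c1@5 c2@8 c3@10, authorship ....1..2.3.
After op 3 (add_cursor(8)): buffer="molgfkwfzfc" (len 11), cursors c1@5 c2@8 c4@8 c3@10, authorship ....1..2.3.
Authorship (.=original, N=cursor N): . . . . 1 . . 2 . 3 .
Index 9: author = 3

Answer: cursor 3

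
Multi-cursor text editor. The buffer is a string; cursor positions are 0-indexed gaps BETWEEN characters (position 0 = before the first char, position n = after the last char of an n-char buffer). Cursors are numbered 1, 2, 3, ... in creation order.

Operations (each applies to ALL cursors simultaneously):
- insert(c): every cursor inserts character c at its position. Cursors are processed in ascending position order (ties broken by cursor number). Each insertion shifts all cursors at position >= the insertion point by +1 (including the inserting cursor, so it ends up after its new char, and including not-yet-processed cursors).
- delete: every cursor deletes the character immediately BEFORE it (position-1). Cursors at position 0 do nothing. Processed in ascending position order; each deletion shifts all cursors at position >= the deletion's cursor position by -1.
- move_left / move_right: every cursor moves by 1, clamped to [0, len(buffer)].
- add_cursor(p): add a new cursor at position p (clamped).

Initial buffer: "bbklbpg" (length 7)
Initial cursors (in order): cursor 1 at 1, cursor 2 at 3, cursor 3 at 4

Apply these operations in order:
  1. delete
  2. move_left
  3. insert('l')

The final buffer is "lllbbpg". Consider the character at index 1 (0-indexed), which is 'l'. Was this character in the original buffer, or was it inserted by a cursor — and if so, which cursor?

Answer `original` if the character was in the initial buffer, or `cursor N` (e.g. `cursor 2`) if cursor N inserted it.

After op 1 (delete): buffer="bbpg" (len 4), cursors c1@0 c2@1 c3@1, authorship ....
After op 2 (move_left): buffer="bbpg" (len 4), cursors c1@0 c2@0 c3@0, authorship ....
After op 3 (insert('l')): buffer="lllbbpg" (len 7), cursors c1@3 c2@3 c3@3, authorship 123....
Authorship (.=original, N=cursor N): 1 2 3 . . . .
Index 1: author = 2

Answer: cursor 2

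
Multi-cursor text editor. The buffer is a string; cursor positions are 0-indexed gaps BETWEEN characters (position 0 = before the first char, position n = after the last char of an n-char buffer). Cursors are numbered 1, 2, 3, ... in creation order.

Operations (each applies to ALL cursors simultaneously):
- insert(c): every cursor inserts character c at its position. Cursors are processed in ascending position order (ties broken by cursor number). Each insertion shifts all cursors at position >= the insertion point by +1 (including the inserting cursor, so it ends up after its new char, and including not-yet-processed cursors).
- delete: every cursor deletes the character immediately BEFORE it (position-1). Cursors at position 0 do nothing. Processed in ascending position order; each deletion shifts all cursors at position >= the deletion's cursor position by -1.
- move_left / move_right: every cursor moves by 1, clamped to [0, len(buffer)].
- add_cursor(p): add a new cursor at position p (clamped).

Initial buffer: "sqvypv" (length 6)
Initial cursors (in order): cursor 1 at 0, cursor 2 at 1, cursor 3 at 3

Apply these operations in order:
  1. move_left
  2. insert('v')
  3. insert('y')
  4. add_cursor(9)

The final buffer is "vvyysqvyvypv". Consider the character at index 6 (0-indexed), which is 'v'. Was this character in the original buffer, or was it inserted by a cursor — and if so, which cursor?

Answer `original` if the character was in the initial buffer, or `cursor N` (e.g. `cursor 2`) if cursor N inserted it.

Answer: cursor 3

Derivation:
After op 1 (move_left): buffer="sqvypv" (len 6), cursors c1@0 c2@0 c3@2, authorship ......
After op 2 (insert('v')): buffer="vvsqvvypv" (len 9), cursors c1@2 c2@2 c3@5, authorship 12..3....
After op 3 (insert('y')): buffer="vvyysqvyvypv" (len 12), cursors c1@4 c2@4 c3@8, authorship 1212..33....
After op 4 (add_cursor(9)): buffer="vvyysqvyvypv" (len 12), cursors c1@4 c2@4 c3@8 c4@9, authorship 1212..33....
Authorship (.=original, N=cursor N): 1 2 1 2 . . 3 3 . . . .
Index 6: author = 3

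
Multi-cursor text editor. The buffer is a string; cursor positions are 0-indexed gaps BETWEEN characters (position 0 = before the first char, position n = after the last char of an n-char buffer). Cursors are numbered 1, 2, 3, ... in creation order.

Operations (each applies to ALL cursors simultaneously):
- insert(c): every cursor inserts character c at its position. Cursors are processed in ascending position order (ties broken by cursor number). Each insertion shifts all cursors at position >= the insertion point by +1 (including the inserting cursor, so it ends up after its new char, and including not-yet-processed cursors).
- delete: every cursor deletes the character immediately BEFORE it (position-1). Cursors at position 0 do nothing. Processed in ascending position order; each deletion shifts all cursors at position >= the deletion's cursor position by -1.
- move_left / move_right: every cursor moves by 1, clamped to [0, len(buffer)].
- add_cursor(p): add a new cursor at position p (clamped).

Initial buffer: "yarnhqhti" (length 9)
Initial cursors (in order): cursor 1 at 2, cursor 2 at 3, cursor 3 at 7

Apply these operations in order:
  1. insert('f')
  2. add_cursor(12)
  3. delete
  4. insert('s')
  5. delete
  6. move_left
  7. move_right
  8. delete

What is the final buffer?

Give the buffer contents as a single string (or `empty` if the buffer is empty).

After op 1 (insert('f')): buffer="yafrfnhqhfti" (len 12), cursors c1@3 c2@5 c3@10, authorship ..1.2....3..
After op 2 (add_cursor(12)): buffer="yafrfnhqhfti" (len 12), cursors c1@3 c2@5 c3@10 c4@12, authorship ..1.2....3..
After op 3 (delete): buffer="yarnhqht" (len 8), cursors c1@2 c2@3 c3@7 c4@8, authorship ........
After op 4 (insert('s')): buffer="yasrsnhqhsts" (len 12), cursors c1@3 c2@5 c3@10 c4@12, authorship ..1.2....3.4
After op 5 (delete): buffer="yarnhqht" (len 8), cursors c1@2 c2@3 c3@7 c4@8, authorship ........
After op 6 (move_left): buffer="yarnhqht" (len 8), cursors c1@1 c2@2 c3@6 c4@7, authorship ........
After op 7 (move_right): buffer="yarnhqht" (len 8), cursors c1@2 c2@3 c3@7 c4@8, authorship ........
After op 8 (delete): buffer="ynhq" (len 4), cursors c1@1 c2@1 c3@4 c4@4, authorship ....

Answer: ynhq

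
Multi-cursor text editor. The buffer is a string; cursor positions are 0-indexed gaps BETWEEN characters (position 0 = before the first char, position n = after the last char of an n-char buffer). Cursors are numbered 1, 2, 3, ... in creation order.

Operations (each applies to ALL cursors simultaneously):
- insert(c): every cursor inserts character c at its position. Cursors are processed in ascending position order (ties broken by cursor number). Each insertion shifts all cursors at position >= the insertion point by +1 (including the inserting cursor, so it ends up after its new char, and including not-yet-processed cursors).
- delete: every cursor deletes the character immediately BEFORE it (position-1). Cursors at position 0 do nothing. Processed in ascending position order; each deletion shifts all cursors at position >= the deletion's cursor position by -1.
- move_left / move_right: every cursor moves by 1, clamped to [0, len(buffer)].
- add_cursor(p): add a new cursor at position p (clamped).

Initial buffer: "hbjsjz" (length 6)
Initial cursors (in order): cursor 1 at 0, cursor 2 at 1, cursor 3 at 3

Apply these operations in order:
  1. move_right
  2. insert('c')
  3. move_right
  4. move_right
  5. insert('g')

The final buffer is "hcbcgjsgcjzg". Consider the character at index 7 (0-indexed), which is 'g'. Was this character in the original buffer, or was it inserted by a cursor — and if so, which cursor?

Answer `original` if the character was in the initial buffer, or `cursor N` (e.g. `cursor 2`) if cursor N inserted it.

Answer: cursor 2

Derivation:
After op 1 (move_right): buffer="hbjsjz" (len 6), cursors c1@1 c2@2 c3@4, authorship ......
After op 2 (insert('c')): buffer="hcbcjscjz" (len 9), cursors c1@2 c2@4 c3@7, authorship .1.2..3..
After op 3 (move_right): buffer="hcbcjscjz" (len 9), cursors c1@3 c2@5 c3@8, authorship .1.2..3..
After op 4 (move_right): buffer="hcbcjscjz" (len 9), cursors c1@4 c2@6 c3@9, authorship .1.2..3..
After op 5 (insert('g')): buffer="hcbcgjsgcjzg" (len 12), cursors c1@5 c2@8 c3@12, authorship .1.21..23..3
Authorship (.=original, N=cursor N): . 1 . 2 1 . . 2 3 . . 3
Index 7: author = 2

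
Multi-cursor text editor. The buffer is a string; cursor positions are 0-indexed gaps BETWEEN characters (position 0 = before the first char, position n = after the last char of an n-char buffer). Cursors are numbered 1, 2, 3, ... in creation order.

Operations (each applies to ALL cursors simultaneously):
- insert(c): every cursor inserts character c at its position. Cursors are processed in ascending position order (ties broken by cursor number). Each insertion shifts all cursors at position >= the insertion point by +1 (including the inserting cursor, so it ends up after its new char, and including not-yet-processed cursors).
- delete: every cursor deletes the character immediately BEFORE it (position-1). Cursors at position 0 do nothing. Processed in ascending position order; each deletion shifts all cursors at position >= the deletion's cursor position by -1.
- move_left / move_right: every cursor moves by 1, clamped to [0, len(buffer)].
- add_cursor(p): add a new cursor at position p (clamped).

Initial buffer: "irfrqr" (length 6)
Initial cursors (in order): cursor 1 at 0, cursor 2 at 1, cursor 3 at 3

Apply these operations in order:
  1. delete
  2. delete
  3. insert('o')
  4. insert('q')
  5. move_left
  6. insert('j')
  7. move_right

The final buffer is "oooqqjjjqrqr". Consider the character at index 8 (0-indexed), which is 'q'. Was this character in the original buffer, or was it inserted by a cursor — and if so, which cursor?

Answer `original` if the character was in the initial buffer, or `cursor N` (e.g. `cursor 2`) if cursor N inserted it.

After op 1 (delete): buffer="rrqr" (len 4), cursors c1@0 c2@0 c3@1, authorship ....
After op 2 (delete): buffer="rqr" (len 3), cursors c1@0 c2@0 c3@0, authorship ...
After op 3 (insert('o')): buffer="ooorqr" (len 6), cursors c1@3 c2@3 c3@3, authorship 123...
After op 4 (insert('q')): buffer="oooqqqrqr" (len 9), cursors c1@6 c2@6 c3@6, authorship 123123...
After op 5 (move_left): buffer="oooqqqrqr" (len 9), cursors c1@5 c2@5 c3@5, authorship 123123...
After op 6 (insert('j')): buffer="oooqqjjjqrqr" (len 12), cursors c1@8 c2@8 c3@8, authorship 123121233...
After op 7 (move_right): buffer="oooqqjjjqrqr" (len 12), cursors c1@9 c2@9 c3@9, authorship 123121233...
Authorship (.=original, N=cursor N): 1 2 3 1 2 1 2 3 3 . . .
Index 8: author = 3

Answer: cursor 3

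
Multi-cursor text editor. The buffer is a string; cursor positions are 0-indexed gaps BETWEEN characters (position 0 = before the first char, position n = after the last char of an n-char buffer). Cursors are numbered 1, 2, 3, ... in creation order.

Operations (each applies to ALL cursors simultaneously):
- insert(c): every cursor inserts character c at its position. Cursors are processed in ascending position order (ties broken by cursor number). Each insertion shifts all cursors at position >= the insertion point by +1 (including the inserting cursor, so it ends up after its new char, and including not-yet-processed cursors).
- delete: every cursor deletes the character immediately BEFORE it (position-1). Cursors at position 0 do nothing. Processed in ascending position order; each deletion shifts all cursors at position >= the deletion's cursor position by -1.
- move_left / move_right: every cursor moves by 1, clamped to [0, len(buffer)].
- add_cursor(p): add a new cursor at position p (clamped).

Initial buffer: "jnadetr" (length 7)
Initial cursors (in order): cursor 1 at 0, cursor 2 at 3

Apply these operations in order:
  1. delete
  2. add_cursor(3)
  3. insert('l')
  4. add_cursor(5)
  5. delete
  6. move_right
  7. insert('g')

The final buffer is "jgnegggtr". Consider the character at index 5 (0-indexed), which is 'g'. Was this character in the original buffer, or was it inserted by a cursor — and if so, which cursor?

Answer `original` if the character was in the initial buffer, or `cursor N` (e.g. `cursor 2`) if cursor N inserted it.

After op 1 (delete): buffer="jndetr" (len 6), cursors c1@0 c2@2, authorship ......
After op 2 (add_cursor(3)): buffer="jndetr" (len 6), cursors c1@0 c2@2 c3@3, authorship ......
After op 3 (insert('l')): buffer="ljnldletr" (len 9), cursors c1@1 c2@4 c3@6, authorship 1..2.3...
After op 4 (add_cursor(5)): buffer="ljnldletr" (len 9), cursors c1@1 c2@4 c4@5 c3@6, authorship 1..2.3...
After op 5 (delete): buffer="jnetr" (len 5), cursors c1@0 c2@2 c3@2 c4@2, authorship .....
After op 6 (move_right): buffer="jnetr" (len 5), cursors c1@1 c2@3 c3@3 c4@3, authorship .....
After op 7 (insert('g')): buffer="jgnegggtr" (len 9), cursors c1@2 c2@7 c3@7 c4@7, authorship .1..234..
Authorship (.=original, N=cursor N): . 1 . . 2 3 4 . .
Index 5: author = 3

Answer: cursor 3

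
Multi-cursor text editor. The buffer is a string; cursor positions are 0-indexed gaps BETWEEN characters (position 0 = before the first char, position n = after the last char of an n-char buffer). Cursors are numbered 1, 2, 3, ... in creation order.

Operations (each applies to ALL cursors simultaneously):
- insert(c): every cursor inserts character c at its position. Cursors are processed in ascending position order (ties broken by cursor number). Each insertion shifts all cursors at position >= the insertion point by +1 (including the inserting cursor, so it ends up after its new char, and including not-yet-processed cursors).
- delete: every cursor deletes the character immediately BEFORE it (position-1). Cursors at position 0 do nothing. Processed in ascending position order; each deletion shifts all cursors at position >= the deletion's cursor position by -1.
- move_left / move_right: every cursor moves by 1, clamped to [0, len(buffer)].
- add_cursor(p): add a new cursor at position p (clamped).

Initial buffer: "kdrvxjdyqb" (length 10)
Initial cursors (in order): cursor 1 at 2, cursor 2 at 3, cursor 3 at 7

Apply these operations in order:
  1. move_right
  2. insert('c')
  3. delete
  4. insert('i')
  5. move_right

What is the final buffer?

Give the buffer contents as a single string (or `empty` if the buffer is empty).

After op 1 (move_right): buffer="kdrvxjdyqb" (len 10), cursors c1@3 c2@4 c3@8, authorship ..........
After op 2 (insert('c')): buffer="kdrcvcxjdycqb" (len 13), cursors c1@4 c2@6 c3@11, authorship ...1.2....3..
After op 3 (delete): buffer="kdrvxjdyqb" (len 10), cursors c1@3 c2@4 c3@8, authorship ..........
After op 4 (insert('i')): buffer="kdrivixjdyiqb" (len 13), cursors c1@4 c2@6 c3@11, authorship ...1.2....3..
After op 5 (move_right): buffer="kdrivixjdyiqb" (len 13), cursors c1@5 c2@7 c3@12, authorship ...1.2....3..

Answer: kdrivixjdyiqb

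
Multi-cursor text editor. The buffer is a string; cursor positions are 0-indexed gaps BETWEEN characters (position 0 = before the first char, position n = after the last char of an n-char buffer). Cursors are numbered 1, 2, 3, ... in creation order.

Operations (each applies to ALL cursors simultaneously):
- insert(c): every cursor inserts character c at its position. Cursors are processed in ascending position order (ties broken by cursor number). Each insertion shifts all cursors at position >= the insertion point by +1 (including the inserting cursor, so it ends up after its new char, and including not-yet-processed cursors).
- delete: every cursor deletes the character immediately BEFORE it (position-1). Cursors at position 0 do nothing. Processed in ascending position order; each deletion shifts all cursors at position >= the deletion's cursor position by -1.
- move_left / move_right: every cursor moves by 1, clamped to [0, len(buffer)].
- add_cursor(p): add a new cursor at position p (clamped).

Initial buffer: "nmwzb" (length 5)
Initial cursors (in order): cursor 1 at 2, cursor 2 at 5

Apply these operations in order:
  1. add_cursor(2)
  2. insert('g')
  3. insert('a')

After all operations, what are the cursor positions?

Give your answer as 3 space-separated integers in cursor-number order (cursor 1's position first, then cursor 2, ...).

After op 1 (add_cursor(2)): buffer="nmwzb" (len 5), cursors c1@2 c3@2 c2@5, authorship .....
After op 2 (insert('g')): buffer="nmggwzbg" (len 8), cursors c1@4 c3@4 c2@8, authorship ..13...2
After op 3 (insert('a')): buffer="nmggaawzbga" (len 11), cursors c1@6 c3@6 c2@11, authorship ..1313...22

Answer: 6 11 6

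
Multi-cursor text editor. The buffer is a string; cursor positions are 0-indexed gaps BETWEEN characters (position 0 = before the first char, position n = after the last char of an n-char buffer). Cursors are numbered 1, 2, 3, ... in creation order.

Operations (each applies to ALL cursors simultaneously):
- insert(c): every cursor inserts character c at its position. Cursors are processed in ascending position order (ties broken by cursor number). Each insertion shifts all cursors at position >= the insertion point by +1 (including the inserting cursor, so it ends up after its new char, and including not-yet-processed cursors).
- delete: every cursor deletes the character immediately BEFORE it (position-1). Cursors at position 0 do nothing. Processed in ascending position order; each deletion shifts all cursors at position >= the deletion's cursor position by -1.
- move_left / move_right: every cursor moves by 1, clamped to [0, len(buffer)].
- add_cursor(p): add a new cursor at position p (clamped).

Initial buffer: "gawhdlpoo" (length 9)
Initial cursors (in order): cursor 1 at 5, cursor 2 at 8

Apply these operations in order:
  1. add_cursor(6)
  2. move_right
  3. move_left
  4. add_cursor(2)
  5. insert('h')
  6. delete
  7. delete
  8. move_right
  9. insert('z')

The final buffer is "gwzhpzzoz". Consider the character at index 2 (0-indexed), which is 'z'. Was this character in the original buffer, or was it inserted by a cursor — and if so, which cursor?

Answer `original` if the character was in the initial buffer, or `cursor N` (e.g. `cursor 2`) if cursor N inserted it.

Answer: cursor 4

Derivation:
After op 1 (add_cursor(6)): buffer="gawhdlpoo" (len 9), cursors c1@5 c3@6 c2@8, authorship .........
After op 2 (move_right): buffer="gawhdlpoo" (len 9), cursors c1@6 c3@7 c2@9, authorship .........
After op 3 (move_left): buffer="gawhdlpoo" (len 9), cursors c1@5 c3@6 c2@8, authorship .........
After op 4 (add_cursor(2)): buffer="gawhdlpoo" (len 9), cursors c4@2 c1@5 c3@6 c2@8, authorship .........
After op 5 (insert('h')): buffer="gahwhdhlhpoho" (len 13), cursors c4@3 c1@7 c3@9 c2@12, authorship ..4...1.3..2.
After op 6 (delete): buffer="gawhdlpoo" (len 9), cursors c4@2 c1@5 c3@6 c2@8, authorship .........
After op 7 (delete): buffer="gwhpo" (len 5), cursors c4@1 c1@3 c3@3 c2@4, authorship .....
After op 8 (move_right): buffer="gwhpo" (len 5), cursors c4@2 c1@4 c3@4 c2@5, authorship .....
After op 9 (insert('z')): buffer="gwzhpzzoz" (len 9), cursors c4@3 c1@7 c3@7 c2@9, authorship ..4..13.2
Authorship (.=original, N=cursor N): . . 4 . . 1 3 . 2
Index 2: author = 4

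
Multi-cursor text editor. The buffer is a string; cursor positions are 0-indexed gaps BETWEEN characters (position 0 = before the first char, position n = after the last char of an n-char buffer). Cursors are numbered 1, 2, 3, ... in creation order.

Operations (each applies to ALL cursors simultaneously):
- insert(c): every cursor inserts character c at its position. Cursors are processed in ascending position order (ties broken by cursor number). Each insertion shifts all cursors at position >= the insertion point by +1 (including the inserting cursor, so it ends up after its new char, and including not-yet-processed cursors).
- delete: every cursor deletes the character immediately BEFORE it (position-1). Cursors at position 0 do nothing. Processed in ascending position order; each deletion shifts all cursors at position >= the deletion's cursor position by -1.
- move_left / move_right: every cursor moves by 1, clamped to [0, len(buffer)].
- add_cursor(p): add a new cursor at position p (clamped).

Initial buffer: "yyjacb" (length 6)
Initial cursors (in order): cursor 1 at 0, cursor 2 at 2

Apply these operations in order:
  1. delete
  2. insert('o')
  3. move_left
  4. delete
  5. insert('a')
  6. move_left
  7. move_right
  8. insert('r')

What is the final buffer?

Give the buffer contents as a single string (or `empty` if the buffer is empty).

Answer: aroarojacb

Derivation:
After op 1 (delete): buffer="yjacb" (len 5), cursors c1@0 c2@1, authorship .....
After op 2 (insert('o')): buffer="oyojacb" (len 7), cursors c1@1 c2@3, authorship 1.2....
After op 3 (move_left): buffer="oyojacb" (len 7), cursors c1@0 c2@2, authorship 1.2....
After op 4 (delete): buffer="oojacb" (len 6), cursors c1@0 c2@1, authorship 12....
After op 5 (insert('a')): buffer="aoaojacb" (len 8), cursors c1@1 c2@3, authorship 1122....
After op 6 (move_left): buffer="aoaojacb" (len 8), cursors c1@0 c2@2, authorship 1122....
After op 7 (move_right): buffer="aoaojacb" (len 8), cursors c1@1 c2@3, authorship 1122....
After op 8 (insert('r')): buffer="aroarojacb" (len 10), cursors c1@2 c2@5, authorship 111222....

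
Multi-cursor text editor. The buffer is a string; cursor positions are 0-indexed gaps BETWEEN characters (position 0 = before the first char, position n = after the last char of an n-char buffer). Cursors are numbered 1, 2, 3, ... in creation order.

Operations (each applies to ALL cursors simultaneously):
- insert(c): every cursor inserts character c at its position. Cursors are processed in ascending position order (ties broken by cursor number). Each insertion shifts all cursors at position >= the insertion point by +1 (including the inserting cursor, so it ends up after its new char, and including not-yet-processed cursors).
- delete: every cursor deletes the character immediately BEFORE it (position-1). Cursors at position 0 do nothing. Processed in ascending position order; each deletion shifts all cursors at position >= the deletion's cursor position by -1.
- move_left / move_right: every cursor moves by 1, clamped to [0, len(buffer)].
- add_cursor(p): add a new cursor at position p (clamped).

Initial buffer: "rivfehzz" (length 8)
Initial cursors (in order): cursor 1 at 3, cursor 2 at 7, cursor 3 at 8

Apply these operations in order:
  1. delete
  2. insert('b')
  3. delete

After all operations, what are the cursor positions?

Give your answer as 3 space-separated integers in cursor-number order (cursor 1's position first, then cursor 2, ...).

Answer: 2 5 5

Derivation:
After op 1 (delete): buffer="rifeh" (len 5), cursors c1@2 c2@5 c3@5, authorship .....
After op 2 (insert('b')): buffer="ribfehbb" (len 8), cursors c1@3 c2@8 c3@8, authorship ..1...23
After op 3 (delete): buffer="rifeh" (len 5), cursors c1@2 c2@5 c3@5, authorship .....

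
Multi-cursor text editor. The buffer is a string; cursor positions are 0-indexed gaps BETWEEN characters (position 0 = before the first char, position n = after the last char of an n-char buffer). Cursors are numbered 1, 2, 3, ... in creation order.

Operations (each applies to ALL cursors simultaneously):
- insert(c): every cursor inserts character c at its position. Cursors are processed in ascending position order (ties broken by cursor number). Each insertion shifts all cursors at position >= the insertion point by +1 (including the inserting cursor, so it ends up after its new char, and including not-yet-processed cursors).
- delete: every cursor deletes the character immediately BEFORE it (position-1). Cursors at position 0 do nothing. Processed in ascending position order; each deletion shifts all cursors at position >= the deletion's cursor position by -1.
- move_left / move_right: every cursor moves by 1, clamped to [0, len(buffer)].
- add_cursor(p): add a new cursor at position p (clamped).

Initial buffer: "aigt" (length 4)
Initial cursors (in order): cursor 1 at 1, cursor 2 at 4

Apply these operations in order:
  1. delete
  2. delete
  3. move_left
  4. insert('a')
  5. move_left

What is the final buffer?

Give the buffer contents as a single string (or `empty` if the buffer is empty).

After op 1 (delete): buffer="ig" (len 2), cursors c1@0 c2@2, authorship ..
After op 2 (delete): buffer="i" (len 1), cursors c1@0 c2@1, authorship .
After op 3 (move_left): buffer="i" (len 1), cursors c1@0 c2@0, authorship .
After op 4 (insert('a')): buffer="aai" (len 3), cursors c1@2 c2@2, authorship 12.
After op 5 (move_left): buffer="aai" (len 3), cursors c1@1 c2@1, authorship 12.

Answer: aai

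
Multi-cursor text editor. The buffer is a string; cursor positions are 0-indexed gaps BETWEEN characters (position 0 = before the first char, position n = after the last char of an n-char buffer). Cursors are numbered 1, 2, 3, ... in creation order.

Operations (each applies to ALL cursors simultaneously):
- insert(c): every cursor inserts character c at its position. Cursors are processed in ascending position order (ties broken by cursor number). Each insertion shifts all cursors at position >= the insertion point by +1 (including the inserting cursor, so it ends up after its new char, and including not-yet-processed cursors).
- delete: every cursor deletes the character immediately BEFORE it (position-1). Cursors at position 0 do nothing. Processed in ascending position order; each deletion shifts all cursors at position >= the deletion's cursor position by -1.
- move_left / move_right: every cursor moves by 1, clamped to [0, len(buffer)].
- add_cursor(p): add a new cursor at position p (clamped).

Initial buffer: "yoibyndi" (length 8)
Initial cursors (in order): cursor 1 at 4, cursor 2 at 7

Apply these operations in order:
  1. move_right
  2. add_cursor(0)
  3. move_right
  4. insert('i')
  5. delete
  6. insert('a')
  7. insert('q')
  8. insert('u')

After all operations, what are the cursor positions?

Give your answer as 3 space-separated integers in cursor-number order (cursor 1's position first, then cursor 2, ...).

After op 1 (move_right): buffer="yoibyndi" (len 8), cursors c1@5 c2@8, authorship ........
After op 2 (add_cursor(0)): buffer="yoibyndi" (len 8), cursors c3@0 c1@5 c2@8, authorship ........
After op 3 (move_right): buffer="yoibyndi" (len 8), cursors c3@1 c1@6 c2@8, authorship ........
After op 4 (insert('i')): buffer="yioibynidii" (len 11), cursors c3@2 c1@8 c2@11, authorship .3.....1..2
After op 5 (delete): buffer="yoibyndi" (len 8), cursors c3@1 c1@6 c2@8, authorship ........
After op 6 (insert('a')): buffer="yaoibynadia" (len 11), cursors c3@2 c1@8 c2@11, authorship .3.....1..2
After op 7 (insert('q')): buffer="yaqoibynaqdiaq" (len 14), cursors c3@3 c1@10 c2@14, authorship .33.....11..22
After op 8 (insert('u')): buffer="yaquoibynaqudiaqu" (len 17), cursors c3@4 c1@12 c2@17, authorship .333.....111..222

Answer: 12 17 4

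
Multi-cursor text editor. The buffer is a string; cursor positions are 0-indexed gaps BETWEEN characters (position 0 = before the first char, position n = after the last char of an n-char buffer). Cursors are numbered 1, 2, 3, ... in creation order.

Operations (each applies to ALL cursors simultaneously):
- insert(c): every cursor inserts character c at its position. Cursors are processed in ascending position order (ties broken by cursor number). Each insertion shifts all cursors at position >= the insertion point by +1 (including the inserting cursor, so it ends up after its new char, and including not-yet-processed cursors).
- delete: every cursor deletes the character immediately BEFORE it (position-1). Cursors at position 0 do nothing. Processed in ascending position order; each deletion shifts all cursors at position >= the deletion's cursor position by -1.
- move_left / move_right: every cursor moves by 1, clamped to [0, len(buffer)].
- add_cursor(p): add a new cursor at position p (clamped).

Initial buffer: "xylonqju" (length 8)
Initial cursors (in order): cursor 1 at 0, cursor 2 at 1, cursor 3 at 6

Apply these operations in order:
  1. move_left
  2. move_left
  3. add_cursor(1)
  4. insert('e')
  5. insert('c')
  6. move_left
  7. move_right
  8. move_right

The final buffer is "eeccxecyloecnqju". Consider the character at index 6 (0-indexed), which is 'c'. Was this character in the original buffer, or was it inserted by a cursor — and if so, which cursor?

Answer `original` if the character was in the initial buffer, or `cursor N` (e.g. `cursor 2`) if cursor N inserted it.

Answer: cursor 4

Derivation:
After op 1 (move_left): buffer="xylonqju" (len 8), cursors c1@0 c2@0 c3@5, authorship ........
After op 2 (move_left): buffer="xylonqju" (len 8), cursors c1@0 c2@0 c3@4, authorship ........
After op 3 (add_cursor(1)): buffer="xylonqju" (len 8), cursors c1@0 c2@0 c4@1 c3@4, authorship ........
After op 4 (insert('e')): buffer="eexeyloenqju" (len 12), cursors c1@2 c2@2 c4@4 c3@8, authorship 12.4...3....
After op 5 (insert('c')): buffer="eeccxecyloecnqju" (len 16), cursors c1@4 c2@4 c4@7 c3@12, authorship 1212.44...33....
After op 6 (move_left): buffer="eeccxecyloecnqju" (len 16), cursors c1@3 c2@3 c4@6 c3@11, authorship 1212.44...33....
After op 7 (move_right): buffer="eeccxecyloecnqju" (len 16), cursors c1@4 c2@4 c4@7 c3@12, authorship 1212.44...33....
After op 8 (move_right): buffer="eeccxecyloecnqju" (len 16), cursors c1@5 c2@5 c4@8 c3@13, authorship 1212.44...33....
Authorship (.=original, N=cursor N): 1 2 1 2 . 4 4 . . . 3 3 . . . .
Index 6: author = 4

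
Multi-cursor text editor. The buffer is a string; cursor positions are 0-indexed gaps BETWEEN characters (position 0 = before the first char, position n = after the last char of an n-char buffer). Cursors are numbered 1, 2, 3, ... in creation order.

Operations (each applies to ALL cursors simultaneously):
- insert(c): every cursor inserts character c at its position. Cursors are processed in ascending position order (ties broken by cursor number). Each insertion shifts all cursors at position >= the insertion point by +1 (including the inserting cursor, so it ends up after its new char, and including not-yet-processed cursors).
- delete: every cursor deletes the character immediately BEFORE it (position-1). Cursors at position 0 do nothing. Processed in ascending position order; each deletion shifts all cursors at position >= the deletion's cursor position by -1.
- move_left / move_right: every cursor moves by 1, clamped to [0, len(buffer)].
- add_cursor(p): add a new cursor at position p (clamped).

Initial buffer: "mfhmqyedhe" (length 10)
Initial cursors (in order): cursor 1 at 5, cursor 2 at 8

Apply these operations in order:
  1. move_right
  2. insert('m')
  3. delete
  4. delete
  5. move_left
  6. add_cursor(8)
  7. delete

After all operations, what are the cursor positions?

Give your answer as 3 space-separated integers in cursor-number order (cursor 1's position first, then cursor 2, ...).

After op 1 (move_right): buffer="mfhmqyedhe" (len 10), cursors c1@6 c2@9, authorship ..........
After op 2 (insert('m')): buffer="mfhmqymedhme" (len 12), cursors c1@7 c2@11, authorship ......1...2.
After op 3 (delete): buffer="mfhmqyedhe" (len 10), cursors c1@6 c2@9, authorship ..........
After op 4 (delete): buffer="mfhmqede" (len 8), cursors c1@5 c2@7, authorship ........
After op 5 (move_left): buffer="mfhmqede" (len 8), cursors c1@4 c2@6, authorship ........
After op 6 (add_cursor(8)): buffer="mfhmqede" (len 8), cursors c1@4 c2@6 c3@8, authorship ........
After op 7 (delete): buffer="mfhqd" (len 5), cursors c1@3 c2@4 c3@5, authorship .....

Answer: 3 4 5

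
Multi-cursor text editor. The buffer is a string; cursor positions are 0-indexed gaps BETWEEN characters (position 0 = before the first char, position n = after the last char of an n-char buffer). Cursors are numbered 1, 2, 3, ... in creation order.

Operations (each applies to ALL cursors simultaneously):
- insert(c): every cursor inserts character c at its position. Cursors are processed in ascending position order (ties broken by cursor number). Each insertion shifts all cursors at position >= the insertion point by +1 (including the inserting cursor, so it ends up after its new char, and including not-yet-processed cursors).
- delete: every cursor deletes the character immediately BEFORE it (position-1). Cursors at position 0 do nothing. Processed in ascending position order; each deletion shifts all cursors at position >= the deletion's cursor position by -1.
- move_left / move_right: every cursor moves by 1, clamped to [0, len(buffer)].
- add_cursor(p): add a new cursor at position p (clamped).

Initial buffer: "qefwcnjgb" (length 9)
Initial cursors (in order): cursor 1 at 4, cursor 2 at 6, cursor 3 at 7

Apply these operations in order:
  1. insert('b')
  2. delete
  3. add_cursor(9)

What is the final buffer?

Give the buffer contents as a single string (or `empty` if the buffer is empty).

Answer: qefwcnjgb

Derivation:
After op 1 (insert('b')): buffer="qefwbcnbjbgb" (len 12), cursors c1@5 c2@8 c3@10, authorship ....1..2.3..
After op 2 (delete): buffer="qefwcnjgb" (len 9), cursors c1@4 c2@6 c3@7, authorship .........
After op 3 (add_cursor(9)): buffer="qefwcnjgb" (len 9), cursors c1@4 c2@6 c3@7 c4@9, authorship .........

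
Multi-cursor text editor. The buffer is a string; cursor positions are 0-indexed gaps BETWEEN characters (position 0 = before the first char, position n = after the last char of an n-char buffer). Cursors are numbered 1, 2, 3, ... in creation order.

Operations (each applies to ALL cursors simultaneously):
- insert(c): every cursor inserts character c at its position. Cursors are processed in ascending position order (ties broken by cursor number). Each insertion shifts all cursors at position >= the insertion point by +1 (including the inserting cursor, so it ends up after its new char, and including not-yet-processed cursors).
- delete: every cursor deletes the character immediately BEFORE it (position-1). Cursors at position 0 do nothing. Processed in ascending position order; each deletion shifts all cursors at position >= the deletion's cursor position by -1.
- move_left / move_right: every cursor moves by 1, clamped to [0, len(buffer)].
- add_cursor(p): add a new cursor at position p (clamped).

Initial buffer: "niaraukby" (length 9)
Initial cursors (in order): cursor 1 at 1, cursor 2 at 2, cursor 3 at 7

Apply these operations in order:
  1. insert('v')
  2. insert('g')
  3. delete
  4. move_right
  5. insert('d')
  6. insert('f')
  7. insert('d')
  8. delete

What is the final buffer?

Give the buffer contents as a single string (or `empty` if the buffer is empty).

Answer: nvidfvadfraukvbdfy

Derivation:
After op 1 (insert('v')): buffer="nvivaraukvby" (len 12), cursors c1@2 c2@4 c3@10, authorship .1.2.....3..
After op 2 (insert('g')): buffer="nvgivgaraukvgby" (len 15), cursors c1@3 c2@6 c3@13, authorship .11.22.....33..
After op 3 (delete): buffer="nvivaraukvby" (len 12), cursors c1@2 c2@4 c3@10, authorship .1.2.....3..
After op 4 (move_right): buffer="nvivaraukvby" (len 12), cursors c1@3 c2@5 c3@11, authorship .1.2.....3..
After op 5 (insert('d')): buffer="nvidvadraukvbdy" (len 15), cursors c1@4 c2@7 c3@14, authorship .1.12.2....3.3.
After op 6 (insert('f')): buffer="nvidfvadfraukvbdfy" (len 18), cursors c1@5 c2@9 c3@17, authorship .1.112.22....3.33.
After op 7 (insert('d')): buffer="nvidfdvadfdraukvbdfdy" (len 21), cursors c1@6 c2@11 c3@20, authorship .1.1112.222....3.333.
After op 8 (delete): buffer="nvidfvadfraukvbdfy" (len 18), cursors c1@5 c2@9 c3@17, authorship .1.112.22....3.33.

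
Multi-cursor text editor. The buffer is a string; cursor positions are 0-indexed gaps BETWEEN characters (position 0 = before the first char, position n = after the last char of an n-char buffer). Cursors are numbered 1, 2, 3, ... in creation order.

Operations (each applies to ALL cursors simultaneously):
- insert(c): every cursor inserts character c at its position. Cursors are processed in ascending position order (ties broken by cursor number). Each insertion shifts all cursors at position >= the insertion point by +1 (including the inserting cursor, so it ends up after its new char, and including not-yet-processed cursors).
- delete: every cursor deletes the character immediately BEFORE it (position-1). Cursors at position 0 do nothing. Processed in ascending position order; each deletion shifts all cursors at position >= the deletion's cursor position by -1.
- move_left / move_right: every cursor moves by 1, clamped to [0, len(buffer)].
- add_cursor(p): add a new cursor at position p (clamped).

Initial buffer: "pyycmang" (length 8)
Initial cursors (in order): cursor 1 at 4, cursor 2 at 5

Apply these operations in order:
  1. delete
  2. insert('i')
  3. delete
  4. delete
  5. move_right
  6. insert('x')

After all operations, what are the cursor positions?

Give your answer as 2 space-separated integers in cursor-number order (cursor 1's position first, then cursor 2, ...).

After op 1 (delete): buffer="pyyang" (len 6), cursors c1@3 c2@3, authorship ......
After op 2 (insert('i')): buffer="pyyiiang" (len 8), cursors c1@5 c2@5, authorship ...12...
After op 3 (delete): buffer="pyyang" (len 6), cursors c1@3 c2@3, authorship ......
After op 4 (delete): buffer="pang" (len 4), cursors c1@1 c2@1, authorship ....
After op 5 (move_right): buffer="pang" (len 4), cursors c1@2 c2@2, authorship ....
After op 6 (insert('x')): buffer="paxxng" (len 6), cursors c1@4 c2@4, authorship ..12..

Answer: 4 4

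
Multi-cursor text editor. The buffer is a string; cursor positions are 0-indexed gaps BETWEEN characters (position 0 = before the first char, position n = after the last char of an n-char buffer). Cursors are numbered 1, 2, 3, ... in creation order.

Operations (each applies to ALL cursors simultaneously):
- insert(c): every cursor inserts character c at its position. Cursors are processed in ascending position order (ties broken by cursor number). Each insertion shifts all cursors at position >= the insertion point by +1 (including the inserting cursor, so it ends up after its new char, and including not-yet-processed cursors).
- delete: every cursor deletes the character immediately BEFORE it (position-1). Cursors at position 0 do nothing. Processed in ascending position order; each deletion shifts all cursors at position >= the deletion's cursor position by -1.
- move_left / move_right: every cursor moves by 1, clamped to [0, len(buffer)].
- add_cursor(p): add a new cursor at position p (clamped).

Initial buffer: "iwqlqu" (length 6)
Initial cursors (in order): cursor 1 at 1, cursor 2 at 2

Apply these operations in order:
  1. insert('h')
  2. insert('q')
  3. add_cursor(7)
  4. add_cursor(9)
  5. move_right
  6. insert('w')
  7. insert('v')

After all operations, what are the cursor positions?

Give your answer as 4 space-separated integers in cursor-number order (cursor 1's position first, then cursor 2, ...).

After op 1 (insert('h')): buffer="ihwhqlqu" (len 8), cursors c1@2 c2@4, authorship .1.2....
After op 2 (insert('q')): buffer="ihqwhqqlqu" (len 10), cursors c1@3 c2@6, authorship .11.22....
After op 3 (add_cursor(7)): buffer="ihqwhqqlqu" (len 10), cursors c1@3 c2@6 c3@7, authorship .11.22....
After op 4 (add_cursor(9)): buffer="ihqwhqqlqu" (len 10), cursors c1@3 c2@6 c3@7 c4@9, authorship .11.22....
After op 5 (move_right): buffer="ihqwhqqlqu" (len 10), cursors c1@4 c2@7 c3@8 c4@10, authorship .11.22....
After op 6 (insert('w')): buffer="ihqwwhqqwlwquw" (len 14), cursors c1@5 c2@9 c3@11 c4@14, authorship .11.122.2.3..4
After op 7 (insert('v')): buffer="ihqwwvhqqwvlwvquwv" (len 18), cursors c1@6 c2@11 c3@14 c4@18, authorship .11.1122.22.33..44

Answer: 6 11 14 18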